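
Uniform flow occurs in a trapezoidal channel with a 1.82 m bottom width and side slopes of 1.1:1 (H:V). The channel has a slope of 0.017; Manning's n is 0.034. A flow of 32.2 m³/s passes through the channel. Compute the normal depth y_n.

y_n = 2.02 m

Manning's equation rearranged: A R^(2/3) = nQ / (1·√S) = 0.034 × 32.2 / (√0.017) = 8.397.
Trying y = 2.36 m: A R^(2/3) = 11.63 — too large.
Trying y = 2.02 m: A R^(2/3) = 8.399 — close enough.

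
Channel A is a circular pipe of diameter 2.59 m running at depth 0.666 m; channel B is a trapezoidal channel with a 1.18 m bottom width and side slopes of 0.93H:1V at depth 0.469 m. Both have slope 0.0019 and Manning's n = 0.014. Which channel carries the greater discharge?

channel A

Channel A: For a circular section of diameter D = 2.59 m at depth y = 0.666 m, the central angle is θ = 2 arccos(1 − 2y/D) = 2.127 rad. Then A = (D²/8)(θ − sin θ) = 1.072 m² and P = Dθ/2 = 2.755 m. Hydraulic radius R = A/P = 1.072/2.755 = 0.389 m. Q_A = (1/0.014)·1.072·0.389^(2/3)·√0.0019 = 1.778 m³/s.
Channel B: With bottom width b = 1.18 m and side slope z = 0.93: A = (b + zy)y = (1.18 + 0.93×0.469)×0.469 = 0.758 m²; P = b + 2y√(1+z²) = 1.18 + 2×0.469×1.366 = 2.461 m. Hydraulic radius R = A/P = 0.758/2.461 = 0.308 m. Q_B = (1/0.014)·0.758·0.308^(2/3)·√0.0019 = 1.076 m³/s.
Q_A = 1.778 m³/s vs Q_B = 1.076 m³/s, so channel A carries more.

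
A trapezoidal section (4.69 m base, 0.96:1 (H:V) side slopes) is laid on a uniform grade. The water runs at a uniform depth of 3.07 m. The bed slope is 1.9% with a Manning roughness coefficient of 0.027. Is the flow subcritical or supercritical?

With bottom width b = 4.69 m and side slope z = 0.96: A = (b + zy)y = (4.69 + 0.96×3.07)×3.07 = 23.45 m²; P = b + 2y√(1+z²) = 4.69 + 2×3.07×1.386 = 13.2 m.
Hydraulic radius R = A/P = 23.45/13.2 = 1.776 m.
V = (1/n) R^(2/3) √S = (1/0.027) × 1.776^(2/3) × √0.019 = 7.487 m/s. Hydraulic depth D_h = A/T = 23.45/10.58 = 2.215 m.
Froude number Fr = V/√(g·D_h) = 7.487/√(9.81×2.215) = 1.61, which is greater than 1, so the flow is supercritical.

supercritical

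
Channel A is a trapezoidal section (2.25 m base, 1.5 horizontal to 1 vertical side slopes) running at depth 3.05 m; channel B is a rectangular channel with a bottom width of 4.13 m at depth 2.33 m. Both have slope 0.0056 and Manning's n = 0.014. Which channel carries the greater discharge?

channel A

Channel A: With bottom width b = 2.25 m and side slope z = 1.5: A = (b + zy)y = (2.25 + 1.5×3.05)×3.05 = 20.82 m²; P = b + 2y√(1+z²) = 2.25 + 2×3.05×1.803 = 13.25 m. Hydraulic radius R = A/P = 20.82/13.25 = 1.571 m. Q_A = (1/0.014)·20.82·1.571^(2/3)·√0.0056 = 150.4 m³/s.
Channel B: Flow area A = b·y = 4.13 × 2.33 = 9.623 m². Wetted perimeter P = b + 2y = 4.13 + 2×2.33 = 8.79 m. Hydraulic radius R = A/P = 9.623/8.79 = 1.095 m. Q_B = (1/0.014)·9.623·1.095^(2/3)·√0.0056 = 54.64 m³/s.
Q_A = 150.4 m³/s vs Q_B = 54.64 m³/s, so channel A carries more.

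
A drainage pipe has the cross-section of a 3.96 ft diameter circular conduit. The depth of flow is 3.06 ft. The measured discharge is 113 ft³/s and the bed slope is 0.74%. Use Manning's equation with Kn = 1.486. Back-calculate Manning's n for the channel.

n = 0.0131

For a circular section of diameter D = 3.96 ft at depth y = 3.06 ft, the central angle is θ = 2 arccos(1 − 2y/D) = 4.295 rad. Then A = (D²/8)(θ − sin θ) = 10.21 ft² and P = Dθ/2 = 8.505 ft.
Hydraulic radius R = A/P = 10.21/8.505 = 1.201 ft.
Rearranging Manning's equation: n = (1.486/Q) A R^(2/3) S^(1/2) = (1.486/113) × 10.21 × 1.201^(2/3) × √0.0074 = 0.0131.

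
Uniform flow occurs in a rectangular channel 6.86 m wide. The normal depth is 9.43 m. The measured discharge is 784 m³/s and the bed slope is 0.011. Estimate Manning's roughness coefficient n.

n = 0.016

Flow area A = b·y = 6.86 × 9.43 = 64.69 m². Wetted perimeter P = b + 2y = 6.86 + 2×9.43 = 25.72 m.
Hydraulic radius R = A/P = 64.69/25.72 = 2.515 m.
Rearranging Manning's equation: n = (1/Q) A R^(2/3) S^(1/2) = (1/784) × 64.69 × 2.515^(2/3) × √0.011 = 0.016.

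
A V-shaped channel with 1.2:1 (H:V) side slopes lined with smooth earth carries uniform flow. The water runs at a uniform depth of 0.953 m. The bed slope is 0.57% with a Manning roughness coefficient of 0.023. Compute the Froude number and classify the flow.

subcritical

For a triangular section with side slope z = 1.2: A = zy² = 1.2×0.953² = 1.09 m²; P = 2y√(1+z²) = 2×0.953×1.562 = 2.977 m.
Hydraulic radius R = A/P = 1.09/2.977 = 0.3661 m.
V = (1/n) R^(2/3) √S = (1/0.023) × 0.3661^(2/3) × √0.0057 = 1.68 m/s. Hydraulic depth D_h = A/T = 1.09/2.287 = 0.4765 m.
Froude number Fr = V/√(g·D_h) = 1.68/√(9.81×0.4765) = 0.777, which is less than 1, so the flow is subcritical.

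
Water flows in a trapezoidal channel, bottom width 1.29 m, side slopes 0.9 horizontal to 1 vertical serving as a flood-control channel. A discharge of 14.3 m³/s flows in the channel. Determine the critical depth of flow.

y_c = 1.62 m

At critical depth, Q² T / (g A³) = 1, i.e. A³/T = Q²/g = 14.3²/9.81 = 20.85.
Trying y = 1.83 m: A³/T = 33.87 — too large.
Trying y = 1.26 m: A³/T = 8.008 — too small.
Trying y = 1.62 m: A³/T = 20.98 — close enough.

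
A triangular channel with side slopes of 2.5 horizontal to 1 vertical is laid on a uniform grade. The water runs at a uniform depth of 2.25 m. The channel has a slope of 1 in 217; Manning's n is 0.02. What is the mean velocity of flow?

For a triangular section with side slope z = 2.5: A = zy² = 2.5×2.25² = 12.66 m²; P = 2y√(1+z²) = 2×2.25×2.693 = 12.12 m.
Hydraulic radius R = A/P = 12.66/12.12 = 1.045 m.
From Manning's equation, V = (1/n) R^(2/3) S^(1/2) = (1/0.02) × 1.045^(2/3) × 0.004608^(1/2) = 3.49 m/s.

V = 3.49 m/s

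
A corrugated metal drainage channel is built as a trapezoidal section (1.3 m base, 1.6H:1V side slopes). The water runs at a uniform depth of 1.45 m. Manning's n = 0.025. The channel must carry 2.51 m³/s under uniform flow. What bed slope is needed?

S = 0.000201

With bottom width b = 1.3 m and side slope z = 1.6: A = (b + zy)y = (1.3 + 1.6×1.45)×1.45 = 5.249 m²; P = b + 2y√(1+z²) = 1.3 + 2×1.45×1.887 = 6.772 m.
Hydraulic radius R = A/P = 5.249/6.772 = 0.7751 m.
From Manning's equation, S = [nQ / (1 A R^(2/3))]² = [0.025 × 2.51 / (1 × 5.249 × 0.7751^(2/3))]² = 0.000201.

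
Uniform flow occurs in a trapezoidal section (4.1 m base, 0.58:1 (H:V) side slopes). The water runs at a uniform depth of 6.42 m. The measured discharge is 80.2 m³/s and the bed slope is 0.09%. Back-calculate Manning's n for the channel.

n = 0.036

With bottom width b = 4.1 m and side slope z = 0.58: A = (b + zy)y = (4.1 + 0.58×6.42)×6.42 = 50.23 m²; P = b + 2y√(1+z²) = 4.1 + 2×6.42×1.156 = 18.94 m.
Hydraulic radius R = A/P = 50.23/18.94 = 2.651 m.
Rearranging Manning's equation: n = (1/Q) A R^(2/3) S^(1/2) = (1/80.2) × 50.23 × 2.651^(2/3) × √0.0009 = 0.036.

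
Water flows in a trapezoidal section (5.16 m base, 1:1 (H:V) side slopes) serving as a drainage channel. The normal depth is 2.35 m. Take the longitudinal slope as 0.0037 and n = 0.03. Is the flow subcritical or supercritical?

subcritical

With bottom width b = 5.16 m and side slope z = 1: A = (b + zy)y = (5.16 + 1×2.35)×2.35 = 17.65 m²; P = b + 2y√(1+z²) = 5.16 + 2×2.35×1.414 = 11.81 m.
Hydraulic radius R = A/P = 17.65/11.81 = 1.495 m.
V = (1/n) R^(2/3) √S = (1/0.03) × 1.495^(2/3) × √0.0037 = 2.651 m/s. Hydraulic depth D_h = A/T = 17.65/9.86 = 1.79 m.
Froude number Fr = V/√(g·D_h) = 2.651/√(9.81×1.79) = 0.633, which is less than 1, so the flow is subcritical.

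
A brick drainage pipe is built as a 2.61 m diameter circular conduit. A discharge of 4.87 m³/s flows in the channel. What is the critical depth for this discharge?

y_c = 0.977 m

At critical depth, Q² T / (g A³) = 1, i.e. A³/T = Q²/g = 4.87²/9.81 = 2.418.
Trying y = 1.22 m: A³/T = 5.67 — over.
Trying y = 0.863 m: A³/T = 1.499 — short.
Trying y = 0.977 m: A³/T = 2.419 — matches.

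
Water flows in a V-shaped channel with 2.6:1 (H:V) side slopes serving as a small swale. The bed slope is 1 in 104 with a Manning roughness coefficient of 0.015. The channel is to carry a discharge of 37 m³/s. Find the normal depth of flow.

Manning's equation rearranged: A R^(2/3) = nQ / (1·√S) = 0.015 × 37 / (√0.009615) = 5.66.
At y = 1.9 m: A R^(2/3) = 8.663 — high.
At y = 1.34 m: A R^(2/3) = 3.414 — low.
At y = 1.62 m: A R^(2/3) = 5.663 — matches.

y_n = 1.62 m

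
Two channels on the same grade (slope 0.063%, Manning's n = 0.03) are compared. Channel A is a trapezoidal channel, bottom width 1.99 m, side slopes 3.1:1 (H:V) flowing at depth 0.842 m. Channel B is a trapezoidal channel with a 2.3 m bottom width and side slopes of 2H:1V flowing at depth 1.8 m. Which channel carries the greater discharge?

channel B

Channel A: With bottom width b = 1.99 m and side slope z = 3.1: A = (b + zy)y = (1.99 + 3.1×0.842)×0.842 = 3.873 m²; P = b + 2y√(1+z²) = 1.99 + 2×0.842×3.257 = 7.475 m. Hydraulic radius R = A/P = 3.873/7.475 = 0.5182 m. Q_A = (1/0.03)·3.873·0.5182^(2/3)·√0.00063 = 2.091 m³/s.
Channel B: With bottom width b = 2.3 m and side slope z = 2: A = (b + zy)y = (2.3 + 2×1.8)×1.8 = 10.62 m²; P = b + 2y√(1+z²) = 2.3 + 2×1.8×2.236 = 10.35 m. Hydraulic radius R = A/P = 10.62/10.35 = 1.026 m. Q_B = (1/0.03)·10.62·1.026^(2/3)·√0.00063 = 9.039 m³/s.
Q_A = 2.091 m³/s vs Q_B = 9.039 m³/s, so channel B carries more.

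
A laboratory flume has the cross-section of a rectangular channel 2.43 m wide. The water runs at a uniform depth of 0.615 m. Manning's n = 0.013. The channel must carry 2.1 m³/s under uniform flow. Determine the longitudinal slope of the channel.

Flow area A = b·y = 2.43 × 0.615 = 1.494 m². Wetted perimeter P = b + 2y = 2.43 + 2×0.615 = 3.66 m.
Hydraulic radius R = A/P = 1.494/3.66 = 0.4083 m.
From Manning's equation, S = [nQ / (1 A R^(2/3))]² = [0.013 × 2.1 / (1 × 1.494 × 0.4083^(2/3))]² = 0.0011.

S = 0.0011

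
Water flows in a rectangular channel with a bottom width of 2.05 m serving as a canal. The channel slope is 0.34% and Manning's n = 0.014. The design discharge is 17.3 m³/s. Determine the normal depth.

Manning's equation rearranged: A R^(2/3) = nQ / (1·√S) = 0.014 × 17.3 / (√0.0034) = 4.154.
Try y = 2.95 m: A R^(2/3) = 5.039 — too large.
Try y = 2.03 m: A R^(2/3) = 3.221 — too small.
Try y = 2.51 m: A R^(2/3) = 4.163 — matches.

y_n = 2.51 m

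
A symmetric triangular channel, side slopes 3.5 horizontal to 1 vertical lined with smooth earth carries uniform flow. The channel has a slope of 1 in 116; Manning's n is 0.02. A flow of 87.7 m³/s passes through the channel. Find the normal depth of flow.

Manning's equation rearranged: A R^(2/3) = nQ / (1·√S) = 0.02 × 87.7 / (√0.008621) = 18.89.
Trying y = 2.88 m: A R^(2/3) = 36.06 — high.
Trying y = 2.26 m: A R^(2/3) = 18.89 — matches.

y_n = 2.26 m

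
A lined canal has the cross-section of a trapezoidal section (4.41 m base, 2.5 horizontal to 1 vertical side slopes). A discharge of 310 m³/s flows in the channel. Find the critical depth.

At critical depth, Q² T / (g A³) = 1, i.e. A³/T = Q²/g = 310²/9.81 = 9796.
Trying y = 5.07 m: A³/T = 21840 — high.
Trying y = 3.3 m: A³/T = 3487 — low.
Trying y = 4.21 m: A³/T = 9763 — close enough.

y_c = 4.21 m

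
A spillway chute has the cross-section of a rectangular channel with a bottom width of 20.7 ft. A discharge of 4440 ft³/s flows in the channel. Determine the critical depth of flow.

y_c = 11.3 ft

For a rectangular channel, critical depth y_c = (q²/g)^(1/3) where q = Q/b = 4440/20.7 = 214.5 ft²/s.
So y_c = (214.5²/32.2)^(1/3) = 11.3 ft.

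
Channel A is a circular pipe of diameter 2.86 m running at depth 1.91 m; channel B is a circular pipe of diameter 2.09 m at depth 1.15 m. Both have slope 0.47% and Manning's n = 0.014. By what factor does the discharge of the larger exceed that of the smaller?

3.09

Channel A: For a circular section of diameter D = 2.86 m at depth y = 1.91 m, the central angle is θ = 2 arccos(1 − 2y/D) = 3.826 rad. Then A = (D²/8)(θ − sin θ) = 4.559 m² and P = Dθ/2 = 5.471 m. Hydraulic radius R = A/P = 4.559/5.471 = 0.8332 m. Q_A = (1/0.014)·4.559·0.8332^(2/3)·√0.0047 = 19.77 m³/s.
Channel B: For a circular section of diameter D = 2.09 m at depth y = 1.15 m, the central angle is θ = 2 arccos(1 − 2y/D) = 3.343 rad. Then A = (D²/8)(θ − sin θ) = 1.934 m² and P = Dθ/2 = 3.493 m. Hydraulic radius R = A/P = 1.934/3.493 = 0.5538 m. Q_B = (1/0.014)·1.934·0.5538^(2/3)·√0.0047 = 6.388 m³/s.
The larger discharge is 19.77 m³/s and the smaller is 6.388 m³/s; the ratio is 3.09.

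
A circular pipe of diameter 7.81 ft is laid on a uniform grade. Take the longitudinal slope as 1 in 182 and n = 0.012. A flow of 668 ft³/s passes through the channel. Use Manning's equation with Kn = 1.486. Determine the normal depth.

Manning's equation rearranged: A R^(2/3) = nQ / (1.486·√S) = 0.012 × 668 / (1.486 × √0.005495) = 72.77.
At y = 7.14 ft: A R^(2/3) = 80.19 — too large.
At y = 5.51 ft: A R^(2/3) = 63.3 — too small.
At y = 6.22 ft: A R^(2/3) = 72.83 — ≈ 72.77.

y_n = 6.22 ft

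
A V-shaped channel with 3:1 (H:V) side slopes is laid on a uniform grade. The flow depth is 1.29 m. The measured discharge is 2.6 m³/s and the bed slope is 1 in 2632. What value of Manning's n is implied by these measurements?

n = 0.027

For a triangular section with side slope z = 3: A = zy² = 3×1.29² = 4.992 m²; P = 2y√(1+z²) = 2×1.29×3.162 = 8.159 m.
Hydraulic radius R = A/P = 4.992/8.159 = 0.6119 m.
Rearranging Manning's equation: n = (1/Q) A R^(2/3) S^(1/2) = (1/2.6) × 4.992 × 0.6119^(2/3) × √0.0003799 = 0.027.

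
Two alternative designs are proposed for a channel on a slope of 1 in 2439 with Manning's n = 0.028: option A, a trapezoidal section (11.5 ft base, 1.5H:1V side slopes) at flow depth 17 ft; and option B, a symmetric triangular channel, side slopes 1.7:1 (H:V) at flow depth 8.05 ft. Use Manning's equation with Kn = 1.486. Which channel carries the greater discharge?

Channel A: With bottom width b = 11.5 ft and side slope z = 1.5: A = (b + zy)y = (11.5 + 1.5×17)×17 = 629 ft²; P = b + 2y√(1+z²) = 11.5 + 2×17×1.803 = 72.79 ft. Hydraulic radius R = A/P = 629/72.79 = 8.641 ft. Q_A = (1.486/0.028)·629·8.641^(2/3)·√0.00041 = 2846 ft³/s.
Channel B: For a triangular section with side slope z = 1.7: A = zy² = 1.7×8.05² = 110.2 ft²; P = 2y√(1+z²) = 2×8.05×1.972 = 31.75 ft. Hydraulic radius R = A/P = 110.2/31.75 = 3.469 ft. Q_B = (1.486/0.028)·110.2·3.469^(2/3)·√0.00041 = 271.3 ft³/s.
Q_A = 2846 ft³/s vs Q_B = 271.3 ft³/s, so channel A carries more.

channel A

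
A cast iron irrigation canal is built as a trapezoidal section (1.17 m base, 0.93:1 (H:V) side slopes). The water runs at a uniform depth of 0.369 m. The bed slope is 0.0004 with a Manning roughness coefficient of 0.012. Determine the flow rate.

With bottom width b = 1.17 m and side slope z = 0.93: A = (b + zy)y = (1.17 + 0.93×0.369)×0.369 = 0.5584 m²; P = b + 2y√(1+z²) = 1.17 + 2×0.369×1.366 = 2.178 m.
Hydraulic radius R = A/P = 0.5584/2.178 = 0.2564 m.
Manning's equation: Q = (1/n) A R^(2/3) S^(1/2) = (1/0.012) × 0.5584 × 0.2564^(2/3) × 0.0004^(1/2) = 0.376 m³/s.

Q = 0.376 m³/s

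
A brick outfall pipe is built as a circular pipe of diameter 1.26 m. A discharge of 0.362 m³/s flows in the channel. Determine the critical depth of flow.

y_c = 0.316 m

At critical depth, Q² T / (g A³) = 1, i.e. A³/T = Q²/g = 0.362²/9.81 = 0.01336.
Trying y = 0.235 m: A³/T = 0.004221 — low.
Trying y = 0.386 m: A³/T = 0.02925 — high.
Trying y = 0.316 m: A³/T = 0.01344 — matches.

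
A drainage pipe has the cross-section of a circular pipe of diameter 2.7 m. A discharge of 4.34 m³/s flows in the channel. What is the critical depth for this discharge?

y_c = 0.911 m

At critical depth, Q² T / (g A³) = 1, i.e. A³/T = Q²/g = 4.34²/9.81 = 1.92.
Try y = 1.16 m: A³/T = 4.864 — high.
Try y = 0.721 m: A³/T = 0.7753 — low.
Try y = 0.911 m: A³/T = 1.92 — matches.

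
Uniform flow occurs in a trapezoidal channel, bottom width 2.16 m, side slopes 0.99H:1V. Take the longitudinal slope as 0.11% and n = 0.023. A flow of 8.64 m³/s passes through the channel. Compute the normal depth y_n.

y_n = 1.66 m

Manning's equation rearranged: A R^(2/3) = nQ / (1·√S) = 0.023 × 8.64 / (√0.0011) = 5.992.
Trying y = 2.12 m: A R^(2/3) = 9.685 — too large.
Trying y = 1.41 m: A R^(2/3) = 4.386 — too small.
Trying y = 1.66 m: A R^(2/3) = 5.99 — matches.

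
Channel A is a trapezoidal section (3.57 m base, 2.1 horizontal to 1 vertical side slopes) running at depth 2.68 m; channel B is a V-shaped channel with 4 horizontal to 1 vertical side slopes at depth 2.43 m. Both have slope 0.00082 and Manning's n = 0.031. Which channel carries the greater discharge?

channel A

Channel A: With bottom width b = 3.57 m and side slope z = 2.1: A = (b + zy)y = (3.57 + 2.1×2.68)×2.68 = 24.65 m²; P = b + 2y√(1+z²) = 3.57 + 2×2.68×2.326 = 16.04 m. Hydraulic radius R = A/P = 24.65/16.04 = 1.537 m. Q_A = (1/0.031)·24.65·1.537^(2/3)·√0.00082 = 30.33 m³/s.
Channel B: For a triangular section with side slope z = 4: A = zy² = 4×2.43² = 23.62 m²; P = 2y√(1+z²) = 2×2.43×4.123 = 20.04 m. Hydraulic radius R = A/P = 23.62/20.04 = 1.179 m. Q_B = (1/0.031)·23.62·1.179^(2/3)·√0.00082 = 24.35 m³/s.
Q_A = 30.33 m³/s vs Q_B = 24.35 m³/s, so channel A carries more.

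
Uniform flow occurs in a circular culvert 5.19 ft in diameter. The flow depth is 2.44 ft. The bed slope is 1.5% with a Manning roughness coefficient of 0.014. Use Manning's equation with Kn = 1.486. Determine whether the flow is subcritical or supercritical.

supercritical

For a circular section of diameter D = 5.19 ft at depth y = 2.44 ft, the central angle is θ = 2 arccos(1 − 2y/D) = 3.022 rad. Then A = (D²/8)(θ − sin θ) = 9.774 ft² and P = Dθ/2 = 7.842 ft.
Hydraulic radius R = A/P = 9.774/7.842 = 1.246 ft.
V = (1.486/n) R^(2/3) √S = (1.486/0.014) × 1.246^(2/3) × √0.015 = 15.06 ft/s. Hydraulic depth D_h = A/T = 9.774/5.181 = 1.887 ft.
Froude number Fr = V/√(g·D_h) = 15.06/√(32.2×1.887) = 1.93, which is greater than 1, so the flow is supercritical.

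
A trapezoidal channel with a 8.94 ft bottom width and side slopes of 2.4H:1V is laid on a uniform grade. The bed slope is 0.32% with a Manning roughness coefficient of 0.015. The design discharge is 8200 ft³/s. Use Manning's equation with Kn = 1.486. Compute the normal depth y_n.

Manning's equation rearranged: A R^(2/3) = nQ / (1.486·√S) = 0.015 × 8200 / (1.486 × √0.0032) = 1463.
At y = 13.8 ft: A R^(2/3) = 2163 — high.
At y = 9.71 ft: A R^(2/3) = 947.9 — low.
At y = 11.7 ft: A R^(2/3) = 1463 — ≈ 1463.

y_n = 11.7 ft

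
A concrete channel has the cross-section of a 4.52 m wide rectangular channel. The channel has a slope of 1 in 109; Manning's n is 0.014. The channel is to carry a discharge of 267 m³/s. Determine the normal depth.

Manning's equation rearranged: A R^(2/3) = nQ / (1·√S) = 0.014 × 267 / (√0.009174) = 39.03.
Try y = 7.3 m: A R^(2/3) = 47.47 — over.
Try y = 5.32 m: A R^(2/3) = 32.71 — short.
Try y = 6.17 m: A R^(2/3) = 39.01 — ≈ 39.03.

y_n = 6.17 m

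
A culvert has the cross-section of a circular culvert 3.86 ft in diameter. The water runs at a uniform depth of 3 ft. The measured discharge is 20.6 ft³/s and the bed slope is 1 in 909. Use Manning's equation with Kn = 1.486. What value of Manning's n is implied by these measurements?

For a circular section of diameter D = 3.86 ft at depth y = 3 ft, the central angle is θ = 2 arccos(1 − 2y/D) = 4.317 rad. Then A = (D²/8)(θ − sin θ) = 9.759 ft² and P = Dθ/2 = 8.332 ft.
Hydraulic radius R = A/P = 9.759/8.332 = 1.171 ft.
Rearranging Manning's equation: n = (1.486/Q) A R^(2/3) S^(1/2) = (1.486/20.6) × 9.759 × 1.171^(2/3) × √0.0011 = 0.0259.

n = 0.0259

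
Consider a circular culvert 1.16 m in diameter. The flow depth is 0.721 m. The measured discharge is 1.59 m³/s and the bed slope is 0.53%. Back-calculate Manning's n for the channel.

For a circular section of diameter D = 1.16 m at depth y = 0.721 m, the central angle is θ = 2 arccos(1 − 2y/D) = 3.633 rad. Then A = (D²/8)(θ − sin θ) = 0.6904 m² and P = Dθ/2 = 2.107 m.
Hydraulic radius R = A/P = 0.6904/2.107 = 0.3276 m.
Rearranging Manning's equation: n = (1/Q) A R^(2/3) S^(1/2) = (1/1.59) × 0.6904 × 0.3276^(2/3) × √0.0053 = 0.015.

n = 0.015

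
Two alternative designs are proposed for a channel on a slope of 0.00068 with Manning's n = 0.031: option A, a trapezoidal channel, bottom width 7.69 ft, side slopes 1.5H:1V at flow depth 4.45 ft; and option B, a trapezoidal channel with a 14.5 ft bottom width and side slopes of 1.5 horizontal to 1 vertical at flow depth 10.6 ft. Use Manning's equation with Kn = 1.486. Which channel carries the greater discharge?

Channel A: With bottom width b = 7.69 ft and side slope z = 1.5: A = (b + zy)y = (7.69 + 1.5×4.45)×4.45 = 63.92 ft²; P = b + 2y√(1+z²) = 7.69 + 2×4.45×1.803 = 23.73 ft. Hydraulic radius R = A/P = 63.92/23.73 = 2.693 ft. Q_A = (1.486/0.031)·63.92·2.693^(2/3)·√0.00068 = 154.7 ft³/s.
Channel B: With bottom width b = 14.5 ft and side slope z = 1.5: A = (b + zy)y = (14.5 + 1.5×10.6)×10.6 = 322.2 ft²; P = b + 2y√(1+z²) = 14.5 + 2×10.6×1.803 = 52.72 ft. Hydraulic radius R = A/P = 322.2/52.72 = 6.112 ft. Q_B = (1.486/0.031)·322.2·6.112^(2/3)·√0.00068 = 1347 ft³/s.
Q_A = 154.7 ft³/s vs Q_B = 1347 ft³/s, so channel B carries more.

channel B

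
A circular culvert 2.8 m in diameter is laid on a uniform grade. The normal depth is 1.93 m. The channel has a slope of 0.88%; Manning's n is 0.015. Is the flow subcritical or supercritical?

For a circular section of diameter D = 2.8 m at depth y = 1.93 m, the central angle is θ = 2 arccos(1 − 2y/D) = 3.918 rad. Then A = (D²/8)(θ − sin θ) = 4.527 m² and P = Dθ/2 = 5.485 m.
Hydraulic radius R = A/P = 4.527/5.485 = 0.8252 m.
V = (1/n) R^(2/3) √S = (1/0.015) × 0.8252^(2/3) × √0.0088 = 5.502 m/s. Hydraulic depth D_h = A/T = 4.527/2.592 = 1.747 m.
Froude number Fr = V/√(g·D_h) = 5.502/√(9.81×1.747) = 1.33, which is greater than 1, so the flow is supercritical.

supercritical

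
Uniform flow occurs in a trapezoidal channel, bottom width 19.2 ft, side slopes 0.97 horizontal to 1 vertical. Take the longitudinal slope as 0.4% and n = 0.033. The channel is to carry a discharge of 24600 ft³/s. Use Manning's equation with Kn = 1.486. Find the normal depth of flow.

y_n = 30.3 ft

Manning's equation rearranged: A R^(2/3) = nQ / (1.486·√S) = 0.033 × 24600 / (1.486 × √0.004) = 8638.
Try y = 22.2 ft: A R^(2/3) = 4515 — too small.
Try y = 35.8 ft: A R^(2/3) = 12380 — too large.
Try y = 30.3 ft: A R^(2/3) = 8637 — matches.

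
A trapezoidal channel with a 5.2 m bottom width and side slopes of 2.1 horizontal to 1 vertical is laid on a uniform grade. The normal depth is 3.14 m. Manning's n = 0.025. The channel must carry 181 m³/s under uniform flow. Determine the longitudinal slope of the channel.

With bottom width b = 5.2 m and side slope z = 2.1: A = (b + zy)y = (5.2 + 2.1×3.14)×3.14 = 37.03 m²; P = b + 2y√(1+z²) = 5.2 + 2×3.14×2.326 = 19.81 m.
Hydraulic radius R = A/P = 37.03/19.81 = 1.87 m.
From Manning's equation, S = [nQ / (1 A R^(2/3))]² = [0.025 × 181 / (1 × 37.03 × 1.87^(2/3))]² = 0.00648.

S = 0.00648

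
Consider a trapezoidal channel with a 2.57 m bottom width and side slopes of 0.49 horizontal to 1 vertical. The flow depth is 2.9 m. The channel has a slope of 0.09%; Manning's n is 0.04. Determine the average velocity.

With bottom width b = 2.57 m and side slope z = 0.49: A = (b + zy)y = (2.57 + 0.49×2.9)×2.9 = 11.57 m²; P = b + 2y√(1+z²) = 2.57 + 2×2.9×1.114 = 9.029 m.
Hydraulic radius R = A/P = 11.57/9.029 = 1.282 m.
From Manning's equation, V = (1/n) R^(2/3) S^(1/2) = (1/0.04) × 1.282^(2/3) × 0.0009^(1/2) = 0.885 m/s.

V = 0.885 m/s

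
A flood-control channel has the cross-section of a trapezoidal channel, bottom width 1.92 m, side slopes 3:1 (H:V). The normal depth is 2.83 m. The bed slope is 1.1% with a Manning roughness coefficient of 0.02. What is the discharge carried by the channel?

Q = 201 m³/s

With bottom width b = 1.92 m and side slope z = 3: A = (b + zy)y = (1.92 + 3×2.83)×2.83 = 29.46 m²; P = b + 2y√(1+z²) = 1.92 + 2×2.83×3.162 = 19.82 m.
Hydraulic radius R = A/P = 29.46/19.82 = 1.487 m.
Manning's equation: Q = (1/n) A R^(2/3) S^(1/2) = (1/0.02) × 29.46 × 1.487^(2/3) × 0.011^(1/2) = 201 m³/s.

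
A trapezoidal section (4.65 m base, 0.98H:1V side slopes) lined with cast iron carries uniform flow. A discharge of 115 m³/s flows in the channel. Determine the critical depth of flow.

y_c = 3.16 m

At critical depth, Q² T / (g A³) = 1, i.e. A³/T = Q²/g = 115²/9.81 = 1348.
At y = 2.7 m: A³/T = 768.9 — low.
At y = 3.81 m: A³/T = 2690 — high.
At y = 3.16 m: A³/T = 1353 — ≈ 1348.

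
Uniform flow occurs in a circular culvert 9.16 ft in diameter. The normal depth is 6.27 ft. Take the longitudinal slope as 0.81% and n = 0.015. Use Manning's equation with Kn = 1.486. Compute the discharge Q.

Q = 830 ft³/s

For a circular section of diameter D = 9.16 ft at depth y = 6.27 ft, the central angle is θ = 2 arccos(1 − 2y/D) = 3.897 rad. Then A = (D²/8)(θ − sin θ) = 48.07 ft² and P = Dθ/2 = 17.85 ft.
Hydraulic radius R = A/P = 48.07/17.85 = 2.693 ft.
Manning's equation: Q = (1.486/n) A R^(2/3) S^(1/2) = (1.486/0.015) × 48.07 × 2.693^(2/3) × 0.0081^(1/2) = 830 ft³/s.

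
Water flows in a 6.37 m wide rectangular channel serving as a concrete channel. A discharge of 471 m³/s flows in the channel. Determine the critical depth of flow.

For a rectangular channel, critical depth y_c = (q²/g)^(1/3) where q = Q/b = 471/6.37 = 73.94 m²/s.
So y_c = (73.94²/9.81)^(1/3) = 8.23 m.

y_c = 8.23 m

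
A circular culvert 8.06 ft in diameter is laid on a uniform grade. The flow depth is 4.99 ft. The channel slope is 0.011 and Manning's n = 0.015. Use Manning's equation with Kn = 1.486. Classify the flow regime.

For a circular section of diameter D = 8.06 ft at depth y = 4.99 ft, the central angle is θ = 2 arccos(1 − 2y/D) = 3.623 rad. Then A = (D²/8)(θ − sin θ) = 33.17 ft² and P = Dθ/2 = 14.6 ft.
Hydraulic radius R = A/P = 33.17/14.6 = 2.272 ft.
V = (1.486/n) R^(2/3) √S = (1.486/0.015) × 2.272^(2/3) × √0.011 = 17.96 ft/s. Hydraulic depth D_h = A/T = 33.17/7.828 = 4.238 ft.
Froude number Fr = V/√(g·D_h) = 17.96/√(32.2×4.238) = 1.54, which is greater than 1, so the flow is supercritical.

supercritical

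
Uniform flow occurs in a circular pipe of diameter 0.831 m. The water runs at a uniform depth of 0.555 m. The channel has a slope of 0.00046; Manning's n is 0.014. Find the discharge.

Q = 0.229 m³/s

For a circular section of diameter D = 0.831 m at depth y = 0.555 m, the central angle is θ = 2 arccos(1 − 2y/D) = 3.826 rad. Then A = (D²/8)(θ − sin θ) = 0.3849 m² and P = Dθ/2 = 1.59 m.
Hydraulic radius R = A/P = 0.3849/1.59 = 0.2421 m.
Manning's equation: Q = (1/n) A R^(2/3) S^(1/2) = (1/0.014) × 0.3849 × 0.2421^(2/3) × 0.00046^(1/2) = 0.229 m³/s.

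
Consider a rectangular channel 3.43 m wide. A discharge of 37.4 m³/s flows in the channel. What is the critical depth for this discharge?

For a rectangular channel, critical depth y_c = (q²/g)^(1/3) where q = Q/b = 37.4/3.43 = 10.9 m²/s.
So y_c = (10.9²/9.81)^(1/3) = 2.3 m.

y_c = 2.3 m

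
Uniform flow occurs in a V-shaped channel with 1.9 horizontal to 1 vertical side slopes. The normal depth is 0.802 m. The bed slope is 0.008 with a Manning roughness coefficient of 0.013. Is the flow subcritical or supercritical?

For a triangular section with side slope z = 1.9: A = zy² = 1.9×0.802² = 1.222 m²; P = 2y√(1+z²) = 2×0.802×2.147 = 3.444 m.
Hydraulic radius R = A/P = 1.222/3.444 = 0.3549 m.
V = (1/n) R^(2/3) √S = (1/0.013) × 0.3549^(2/3) × √0.008 = 3.449 m/s. Hydraulic depth D_h = A/T = 1.222/3.048 = 0.401 m.
Froude number Fr = V/√(g·D_h) = 3.449/√(9.81×0.401) = 1.74, which is greater than 1, so the flow is supercritical.

supercritical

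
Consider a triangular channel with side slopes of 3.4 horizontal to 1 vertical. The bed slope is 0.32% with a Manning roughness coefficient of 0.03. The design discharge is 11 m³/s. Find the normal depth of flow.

y_n = 1.47 m

Manning's equation rearranged: A R^(2/3) = nQ / (1·√S) = 0.03 × 11 / (√0.0032) = 5.834.
At y = 1.61 m: A R^(2/3) = 7.419 — high.
At y = 1.1 m: A R^(2/3) = 2.686 — low.
At y = 1.47 m: A R^(2/3) = 5.821 — close enough.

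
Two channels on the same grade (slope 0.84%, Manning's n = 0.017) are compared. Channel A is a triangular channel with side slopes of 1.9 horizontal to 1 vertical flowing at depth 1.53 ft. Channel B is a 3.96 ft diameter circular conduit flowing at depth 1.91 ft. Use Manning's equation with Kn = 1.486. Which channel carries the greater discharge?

channel B

Channel A: For a triangular section with side slope z = 1.9: A = zy² = 1.9×1.53² = 4.448 ft²; P = 2y√(1+z²) = 2×1.53×2.147 = 6.57 ft. Hydraulic radius R = A/P = 4.448/6.57 = 0.677 ft. Q_A = (1.486/0.017)·4.448·0.677^(2/3)·√0.0084 = 27.47 ft³/s.
Channel B: For a circular section of diameter D = 3.96 ft at depth y = 1.91 ft, the central angle is θ = 2 arccos(1 − 2y/D) = 3.071 rad. Then A = (D²/8)(θ − sin θ) = 5.881 ft² and P = Dθ/2 = 6.08 ft. Hydraulic radius R = A/P = 5.881/6.08 = 0.9672 ft. Q_B = (1.486/0.017)·5.881·0.9672^(2/3)·√0.0084 = 46.08 ft³/s.
Q_A = 27.47 ft³/s vs Q_B = 46.08 ft³/s, so channel B carries more.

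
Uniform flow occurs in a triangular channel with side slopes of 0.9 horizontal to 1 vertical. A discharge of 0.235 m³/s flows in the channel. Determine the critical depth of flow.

At critical depth, Q² T / (g A³) = 1, i.e. A³/T = Q²/g = 0.235²/9.81 = 0.005629.
At y = 0.292 m: A³/T = 0.0008597 — too small.
At y = 0.425 m: A³/T = 0.005616 — matches.

y_c = 0.425 m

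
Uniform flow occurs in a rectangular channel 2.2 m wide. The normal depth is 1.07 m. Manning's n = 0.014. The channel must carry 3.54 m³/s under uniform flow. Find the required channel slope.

S = 0.001

Flow area A = b·y = 2.2 × 1.07 = 2.354 m². Wetted perimeter P = b + 2y = 2.2 + 2×1.07 = 4.34 m.
Hydraulic radius R = A/P = 2.354/4.34 = 0.5424 m.
From Manning's equation, S = [nQ / (1 A R^(2/3))]² = [0.014 × 3.54 / (1 × 2.354 × 0.5424^(2/3))]² = 0.001.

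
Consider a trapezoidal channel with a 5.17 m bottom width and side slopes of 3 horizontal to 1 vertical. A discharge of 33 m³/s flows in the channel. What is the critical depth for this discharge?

At critical depth, Q² T / (g A³) = 1, i.e. A³/T = Q²/g = 33²/9.81 = 111.
Try y = 1.49 m: A³/T = 210 — too large.
Try y = 1.25 m: A³/T = 109.4 — matches.

y_c = 1.25 m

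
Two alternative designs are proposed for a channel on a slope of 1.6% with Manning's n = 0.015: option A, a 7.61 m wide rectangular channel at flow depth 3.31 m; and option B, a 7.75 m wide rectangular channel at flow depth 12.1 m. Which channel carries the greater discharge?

channel B

Channel A: Flow area A = b·y = 7.61 × 3.31 = 25.19 m². Wetted perimeter P = b + 2y = 7.61 + 2×3.31 = 14.23 m. Hydraulic radius R = A/P = 25.19/14.23 = 1.77 m. Q_A = (1/0.015)·25.19·1.77^(2/3)·√0.016 = 310.8 m³/s.
Channel B: Flow area A = b·y = 7.75 × 12.1 = 93.77 m². Wetted perimeter P = b + 2y = 7.75 + 2×12.1 = 31.95 m. Hydraulic radius R = A/P = 93.77/31.95 = 2.935 m. Q_B = (1/0.015)·93.77·2.935^(2/3)·√0.016 = 1621 m³/s.
Q_A = 310.8 m³/s vs Q_B = 1621 m³/s, so channel B carries more.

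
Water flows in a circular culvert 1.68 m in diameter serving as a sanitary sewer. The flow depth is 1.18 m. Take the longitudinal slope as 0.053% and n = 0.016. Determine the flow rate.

Q = 1.5 m³/s

For a circular section of diameter D = 1.68 m at depth y = 1.18 m, the central angle is θ = 2 arccos(1 − 2y/D) = 3.975 rad. Then A = (D²/8)(θ − sin θ) = 1.664 m² and P = Dθ/2 = 3.339 m.
Hydraulic radius R = A/P = 1.664/3.339 = 0.4982 m.
Manning's equation: Q = (1/n) A R^(2/3) S^(1/2) = (1/0.016) × 1.664 × 0.4982^(2/3) × 0.00053^(1/2) = 1.5 m³/s.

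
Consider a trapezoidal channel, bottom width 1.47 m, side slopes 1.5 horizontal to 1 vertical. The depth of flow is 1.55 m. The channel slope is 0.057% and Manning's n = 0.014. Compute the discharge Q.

Q = 8.88 m³/s

With bottom width b = 1.47 m and side slope z = 1.5: A = (b + zy)y = (1.47 + 1.5×1.55)×1.55 = 5.882 m²; P = b + 2y√(1+z²) = 1.47 + 2×1.55×1.803 = 7.059 m.
Hydraulic radius R = A/P = 5.882/7.059 = 0.8333 m.
Manning's equation: Q = (1/n) A R^(2/3) S^(1/2) = (1/0.014) × 5.882 × 0.8333^(2/3) × 0.00057^(1/2) = 8.88 m³/s.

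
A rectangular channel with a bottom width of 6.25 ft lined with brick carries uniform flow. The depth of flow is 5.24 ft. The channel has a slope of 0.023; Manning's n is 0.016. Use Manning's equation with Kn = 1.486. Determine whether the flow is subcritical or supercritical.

Flow area A = b·y = 6.25 × 5.24 = 32.75 ft². Wetted perimeter P = b + 2y = 6.25 + 2×5.24 = 16.73 ft.
Hydraulic radius R = A/P = 32.75/16.73 = 1.958 ft.
V = (1.486/n) R^(2/3) √S = (1.486/0.016) × 1.958^(2/3) × √0.023 = 22.04 ft/s. Hydraulic depth D_h = A/T = 32.75/6.25 = 5.24 ft.
Froude number Fr = V/√(g·D_h) = 22.04/√(32.2×5.24) = 1.7, which is greater than 1, so the flow is supercritical.

supercritical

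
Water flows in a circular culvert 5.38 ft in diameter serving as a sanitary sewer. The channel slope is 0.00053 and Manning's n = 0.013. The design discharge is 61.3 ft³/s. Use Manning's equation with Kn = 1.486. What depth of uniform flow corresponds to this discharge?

Manning's equation rearranged: A R^(2/3) = nQ / (1.486·√S) = 0.013 × 61.3 / (1.486 × √0.00053) = 23.29.
Try y = 2.86 ft: A R^(2/3) = 15.35 — too small.
Try y = 4.39 ft: A R^(2/3) = 27.59 — too large.
Try y = 3.78 ft: A R^(2/3) = 23.3 — close enough.

y_n = 3.78 ft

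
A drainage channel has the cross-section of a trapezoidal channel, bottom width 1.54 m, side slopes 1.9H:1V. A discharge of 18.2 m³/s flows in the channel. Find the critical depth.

y_c = 1.44 m

At critical depth, Q² T / (g A³) = 1, i.e. A³/T = Q²/g = 18.2²/9.81 = 33.77.
Try y = 1.76 m: A³/T = 77.19 — high.
Try y = 1.08 m: A³/T = 10.34 — low.
Try y = 1.44 m: A³/T = 33.29 — matches.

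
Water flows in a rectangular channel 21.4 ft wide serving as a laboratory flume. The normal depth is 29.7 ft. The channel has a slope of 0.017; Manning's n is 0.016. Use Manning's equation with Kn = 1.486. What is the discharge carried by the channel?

Q = 30400 ft³/s

Flow area A = b·y = 21.4 × 29.7 = 635.6 ft². Wetted perimeter P = b + 2y = 21.4 + 2×29.7 = 80.8 ft.
Hydraulic radius R = A/P = 635.6/80.8 = 7.866 ft.
Manning's equation: Q = (1.486/n) A R^(2/3) S^(1/2) = (1.486/0.016) × 635.6 × 7.866^(2/3) × 0.017^(1/2) = 30400 ft³/s.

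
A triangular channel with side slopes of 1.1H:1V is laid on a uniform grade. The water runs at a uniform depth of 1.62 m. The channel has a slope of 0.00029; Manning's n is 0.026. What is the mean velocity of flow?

V = 0.466 m/s

For a triangular section with side slope z = 1.1: A = zy² = 1.1×1.62² = 2.887 m²; P = 2y√(1+z²) = 2×1.62×1.487 = 4.817 m.
Hydraulic radius R = A/P = 2.887/4.817 = 0.5994 m.
From Manning's equation, V = (1/n) R^(2/3) S^(1/2) = (1/0.026) × 0.5994^(2/3) × 0.00029^(1/2) = 0.466 m/s.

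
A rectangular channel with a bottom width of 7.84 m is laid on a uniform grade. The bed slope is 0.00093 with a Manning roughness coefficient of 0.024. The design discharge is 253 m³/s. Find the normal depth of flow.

y_n = 12.3 m

Manning's equation rearranged: A R^(2/3) = nQ / (1·√S) = 0.024 × 253 / (√0.00093) = 199.1.
Try y = 9.77 m: A R^(2/3) = 152.1 — too small.
Try y = 14.5 m: A R^(2/3) = 241 — too large.
Try y = 12.3 m: A R^(2/3) = 199.4 — matches.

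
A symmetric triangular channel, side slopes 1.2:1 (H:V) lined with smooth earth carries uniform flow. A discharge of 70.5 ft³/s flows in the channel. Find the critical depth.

y_c = 2.93 ft

At critical depth, Q² T / (g A³) = 1, i.e. A³/T = Q²/g = 70.5²/32.2 = 154.4.
At y = 2.09 ft: A³/T = 28.71 — short.
At y = 3.63 ft: A³/T = 453.8 — over.
At y = 2.93 ft: A³/T = 155.5 — ≈ 154.4.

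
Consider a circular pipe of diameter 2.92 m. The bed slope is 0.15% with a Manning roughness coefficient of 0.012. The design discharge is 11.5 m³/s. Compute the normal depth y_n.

Manning's equation rearranged: A R^(2/3) = nQ / (1·√S) = 0.012 × 11.5 / (√0.0015) = 3.563.
Try y = 1.3 m: A R^(2/3) = 2.219 — too small.
Try y = 1.73 m: A R^(2/3) = 3.577 — matches.

y_n = 1.73 m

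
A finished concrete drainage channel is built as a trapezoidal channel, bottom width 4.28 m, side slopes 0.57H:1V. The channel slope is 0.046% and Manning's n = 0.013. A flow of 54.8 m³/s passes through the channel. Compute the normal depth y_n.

Manning's equation rearranged: A R^(2/3) = nQ / (1·√S) = 0.013 × 54.8 / (√0.00046) = 33.22.
At y = 4.31 m: A R^(2/3) = 46.77 — too large.
At y = 2.91 m: A R^(2/3) = 23.38 — too small.
At y = 3.56 m: A R^(2/3) = 33.24 — matches.

y_n = 3.56 m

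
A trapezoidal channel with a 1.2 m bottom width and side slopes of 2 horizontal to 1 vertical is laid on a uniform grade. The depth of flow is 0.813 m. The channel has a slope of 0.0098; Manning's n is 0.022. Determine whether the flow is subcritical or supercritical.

With bottom width b = 1.2 m and side slope z = 2: A = (b + zy)y = (1.2 + 2×0.813)×0.813 = 2.298 m²; P = b + 2y√(1+z²) = 1.2 + 2×0.813×2.236 = 4.836 m.
Hydraulic radius R = A/P = 2.298/4.836 = 0.4751 m.
V = (1/n) R^(2/3) √S = (1/0.022) × 0.4751^(2/3) × √0.0098 = 2.74 m/s. Hydraulic depth D_h = A/T = 2.298/4.452 = 0.5161 m.
Froude number Fr = V/√(g·D_h) = 2.74/√(9.81×0.5161) = 1.22, which is greater than 1, so the flow is supercritical.

supercritical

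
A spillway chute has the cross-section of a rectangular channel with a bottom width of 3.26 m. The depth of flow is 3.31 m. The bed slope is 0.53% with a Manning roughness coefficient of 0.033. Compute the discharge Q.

Flow area A = b·y = 3.26 × 3.31 = 10.79 m². Wetted perimeter P = b + 2y = 3.26 + 2×3.31 = 9.88 m.
Hydraulic radius R = A/P = 10.79/9.88 = 1.092 m.
Manning's equation: Q = (1/n) A R^(2/3) S^(1/2) = (1/0.033) × 10.79 × 1.092^(2/3) × 0.0053^(1/2) = 25.2 m³/s.

Q = 25.2 m³/s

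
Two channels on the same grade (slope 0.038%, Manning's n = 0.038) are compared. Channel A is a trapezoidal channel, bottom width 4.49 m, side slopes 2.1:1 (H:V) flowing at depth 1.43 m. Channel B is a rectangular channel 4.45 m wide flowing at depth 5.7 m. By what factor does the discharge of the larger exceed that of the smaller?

Channel A: With bottom width b = 4.49 m and side slope z = 2.1: A = (b + zy)y = (4.49 + 2.1×1.43)×1.43 = 10.71 m²; P = b + 2y√(1+z²) = 4.49 + 2×1.43×2.326 = 11.14 m. Hydraulic radius R = A/P = 10.71/11.14 = 0.9617 m. Q_A = (1/0.038)·10.71·0.9617^(2/3)·√0.00038 = 5.355 m³/s.
Channel B: Flow area A = b·y = 4.45 × 5.7 = 25.37 m². Wetted perimeter P = b + 2y = 4.45 + 2×5.7 = 15.85 m. Hydraulic radius R = A/P = 25.37/15.85 = 1.6 m. Q_B = (1/0.038)·25.37·1.6^(2/3)·√0.00038 = 17.8 m³/s.
The larger discharge is 17.8 m³/s and the smaller is 5.355 m³/s; the ratio is 3.32.

3.32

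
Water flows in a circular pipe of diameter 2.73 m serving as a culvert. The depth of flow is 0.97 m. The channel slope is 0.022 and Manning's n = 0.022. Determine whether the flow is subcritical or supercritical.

For a circular section of diameter D = 2.73 m at depth y = 0.97 m, the central angle is θ = 2 arccos(1 − 2y/D) = 2.554 rad. Then A = (D²/8)(θ − sin θ) = 1.864 m² and P = Dθ/2 = 3.487 m.
Hydraulic radius R = A/P = 1.864/3.487 = 0.5345 m.
V = (1/n) R^(2/3) √S = (1/0.022) × 0.5345^(2/3) × √0.022 = 4.44 m/s. Hydraulic depth D_h = A/T = 1.864/2.613 = 0.7132 m.
Froude number Fr = V/√(g·D_h) = 4.44/√(9.81×0.7132) = 1.68, which is greater than 1, so the flow is supercritical.

supercritical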